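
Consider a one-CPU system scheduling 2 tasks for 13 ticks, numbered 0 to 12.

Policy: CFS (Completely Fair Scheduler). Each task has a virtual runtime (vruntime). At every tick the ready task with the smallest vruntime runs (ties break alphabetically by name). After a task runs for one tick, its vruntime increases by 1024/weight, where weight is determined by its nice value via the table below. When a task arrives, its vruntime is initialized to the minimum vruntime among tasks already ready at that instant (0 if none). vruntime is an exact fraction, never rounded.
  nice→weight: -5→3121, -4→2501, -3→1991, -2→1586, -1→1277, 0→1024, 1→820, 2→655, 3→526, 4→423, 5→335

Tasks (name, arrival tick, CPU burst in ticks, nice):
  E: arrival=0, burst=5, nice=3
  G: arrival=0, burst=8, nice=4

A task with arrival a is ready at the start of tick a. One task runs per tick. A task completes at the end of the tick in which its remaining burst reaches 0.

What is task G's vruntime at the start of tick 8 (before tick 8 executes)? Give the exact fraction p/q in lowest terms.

vruntime(G, start of tick 8) = 4096/423

t=0: vr[E=0 G=0] → run E
t=1: vr[E=512/263 G=0] → run G
t=2: vr[E=512/263 G=1024/423] → run E
t=3: vr[E=1024/263 G=1024/423] → run G
t=4: vr[E=1024/263 G=2048/423] → run E
t=5: vr[E=1536/263 G=2048/423] → run G
t=6: vr[E=1536/263 G=1024/141] → run E
t=7: vr[E=2048/263 G=1024/141] → run G
t=8: vr[E=2048/263 G=4096/423] → run E
t=9: vr[G=4096/423] → run G
t=10: vr[G=5120/423] → run G
t=11: vr[G=2048/141] → run G
t=12: vr[G=7168/423] → run G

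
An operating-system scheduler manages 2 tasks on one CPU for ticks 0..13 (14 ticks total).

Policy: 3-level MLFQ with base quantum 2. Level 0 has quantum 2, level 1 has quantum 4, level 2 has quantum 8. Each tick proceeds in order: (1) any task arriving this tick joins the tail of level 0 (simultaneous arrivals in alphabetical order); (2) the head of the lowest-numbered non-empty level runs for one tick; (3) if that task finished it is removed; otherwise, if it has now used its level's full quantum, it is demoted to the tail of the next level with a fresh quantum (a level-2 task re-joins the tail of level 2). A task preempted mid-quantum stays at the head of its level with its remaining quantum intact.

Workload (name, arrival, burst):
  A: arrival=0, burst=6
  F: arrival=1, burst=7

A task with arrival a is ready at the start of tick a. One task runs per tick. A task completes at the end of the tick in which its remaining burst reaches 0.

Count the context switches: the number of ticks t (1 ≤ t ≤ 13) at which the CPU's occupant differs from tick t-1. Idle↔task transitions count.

context switches = 4

t=0: L0/L1/L2 = A/-/- → run A
t=1: L0/L1/L2 = AF/-/- → run A
t=2: L0/L1/L2 = F/A/- → run F
t=3: L0/L1/L2 = F/A/- → run F
t=4: L0/L1/L2 = -/AF/- → run A
t=5: L0/L1/L2 = -/AF/- → run A
t=6: L0/L1/L2 = -/AF/- → run A
t=7: L0/L1/L2 = -/AF/- → run A
t=8: L0/L1/L2 = -/F/- → run F
t=9: L0/L1/L2 = -/F/- → run F
t=10: L0/L1/L2 = -/F/- → run F
t=11: L0/L1/L2 = -/F/- → run F
t=12: L0/L1/L2 = -/-/F → run F
t=13: (idle)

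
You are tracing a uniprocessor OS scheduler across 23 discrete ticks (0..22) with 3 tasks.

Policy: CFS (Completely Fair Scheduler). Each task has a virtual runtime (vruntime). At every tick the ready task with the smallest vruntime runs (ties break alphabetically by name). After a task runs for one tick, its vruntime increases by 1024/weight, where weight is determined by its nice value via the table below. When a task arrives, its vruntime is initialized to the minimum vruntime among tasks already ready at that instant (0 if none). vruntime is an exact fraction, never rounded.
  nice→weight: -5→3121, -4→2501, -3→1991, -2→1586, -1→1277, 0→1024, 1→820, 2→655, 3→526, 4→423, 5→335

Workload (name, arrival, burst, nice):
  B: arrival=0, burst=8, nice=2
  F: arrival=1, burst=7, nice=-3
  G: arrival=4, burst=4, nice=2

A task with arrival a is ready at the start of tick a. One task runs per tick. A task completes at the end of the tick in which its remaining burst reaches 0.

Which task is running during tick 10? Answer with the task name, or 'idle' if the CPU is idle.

running at tick 10 = G

t=0: vr[B=0] → run B
t=1: vr[B=1024/655 F=1024/655] → run B
t=2: vr[B=2048/655 F=1024/655] → run F
t=3: vr[B=2048/655 F=2709504/1304105] → run F
t=4: vr[B=2048/655 F=3380224/1304105 G=3380224/1304105] → run F
t=5: vr[B=2048/655 F=4050944/1304105 G=3380224/1304105] → run G
t=6: vr[B=2048/655 F=4050944/1304105 G=5419008/1304105] → run F
t=7: vr[B=2048/655 F=4721664/1304105 G=5419008/1304105] → run B
t=8: vr[B=3072/655 F=4721664/1304105 G=5419008/1304105] → run F
t=9: vr[B=3072/655 F=5392384/1304105 G=5419008/1304105] → run F
t=10: vr[B=3072/655 F=6063104/1304105 G=5419008/1304105] → run G
t=11: vr[B=3072/655 F=6063104/1304105 G=7457792/1304105] → run F
t=12: vr[B=3072/655 G=7457792/1304105] → run B
t=13: vr[B=4096/655 G=7457792/1304105] → run G
t=14: vr[B=4096/655 G=9496576/1304105] → run B
t=15: vr[B=1024/131 G=9496576/1304105] → run G
t=16: vr[B=1024/131] → run B
t=17: vr[B=6144/655] → run B
t=18: vr[B=7168/655] → run B
t=19: (idle)
t=20: (idle)
t=21: (idle)
t=22: (idle)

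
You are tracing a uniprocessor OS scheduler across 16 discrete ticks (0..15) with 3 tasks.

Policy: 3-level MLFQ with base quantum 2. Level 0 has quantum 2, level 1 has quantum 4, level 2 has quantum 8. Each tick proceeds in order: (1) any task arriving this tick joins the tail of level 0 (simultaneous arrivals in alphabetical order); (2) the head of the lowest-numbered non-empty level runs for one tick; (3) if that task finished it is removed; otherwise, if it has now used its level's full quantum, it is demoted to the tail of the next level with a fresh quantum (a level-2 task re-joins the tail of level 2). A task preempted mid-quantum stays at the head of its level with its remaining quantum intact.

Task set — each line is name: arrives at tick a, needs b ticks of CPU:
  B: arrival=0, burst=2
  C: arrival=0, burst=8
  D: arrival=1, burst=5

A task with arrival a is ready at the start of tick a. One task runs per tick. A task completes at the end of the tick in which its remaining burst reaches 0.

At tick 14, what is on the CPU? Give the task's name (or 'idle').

t=0: L0/L1/L2 = BC/-/- → run B
t=1: L0/L1/L2 = BCD/-/- → run B
t=2: L0/L1/L2 = CD/-/- → run C
t=3: L0/L1/L2 = CD/-/- → run C
t=4: L0/L1/L2 = D/C/- → run D
t=5: L0/L1/L2 = D/C/- → run D
t=6: L0/L1/L2 = -/CD/- → run C
t=7: L0/L1/L2 = -/CD/- → run C
t=8: L0/L1/L2 = -/CD/- → run C
t=9: L0/L1/L2 = -/CD/- → run C
t=10: L0/L1/L2 = -/D/C → run D
t=11: L0/L1/L2 = -/D/C → run D
t=12: L0/L1/L2 = -/D/C → run D
t=13: L0/L1/L2 = -/-/C → run C
t=14: L0/L1/L2 = -/-/C → run C
t=15: (idle)

running at tick 14 = C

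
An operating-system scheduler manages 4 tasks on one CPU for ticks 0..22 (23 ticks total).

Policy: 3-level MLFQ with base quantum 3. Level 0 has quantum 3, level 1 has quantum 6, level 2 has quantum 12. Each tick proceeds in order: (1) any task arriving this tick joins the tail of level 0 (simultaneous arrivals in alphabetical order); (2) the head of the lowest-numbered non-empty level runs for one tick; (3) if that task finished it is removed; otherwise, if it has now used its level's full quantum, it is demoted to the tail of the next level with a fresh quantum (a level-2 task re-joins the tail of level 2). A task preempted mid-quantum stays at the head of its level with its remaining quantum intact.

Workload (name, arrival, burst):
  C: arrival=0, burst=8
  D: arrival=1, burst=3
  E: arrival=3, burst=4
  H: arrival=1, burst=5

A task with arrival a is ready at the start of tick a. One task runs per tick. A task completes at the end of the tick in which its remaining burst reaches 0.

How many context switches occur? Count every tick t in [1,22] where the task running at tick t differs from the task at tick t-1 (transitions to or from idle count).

context switches = 7

t=0: L0/L1/L2 = C/-/- → run C
t=1: L0/L1/L2 = CDH/-/- → run C
t=2: L0/L1/L2 = CDH/-/- → run C
t=3: L0/L1/L2 = DHE/C/- → run D
t=4: L0/L1/L2 = DHE/C/- → run D
t=5: L0/L1/L2 = DHE/C/- → run D
t=6: L0/L1/L2 = HE/C/- → run H
t=7: L0/L1/L2 = HE/C/- → run H
t=8: L0/L1/L2 = HE/C/- → run H
t=9: L0/L1/L2 = E/CH/- → run E
t=10: L0/L1/L2 = E/CH/- → run E
t=11: L0/L1/L2 = E/CH/- → run E
t=12: L0/L1/L2 = -/CHE/- → run C
t=13: L0/L1/L2 = -/CHE/- → run C
t=14: L0/L1/L2 = -/CHE/- → run C
t=15: L0/L1/L2 = -/CHE/- → run C
t=16: L0/L1/L2 = -/CHE/- → run C
t=17: L0/L1/L2 = -/HE/- → run H
t=18: L0/L1/L2 = -/HE/- → run H
t=19: L0/L1/L2 = -/E/- → run E
t=20: (idle)
t=21: (idle)
t=22: (idle)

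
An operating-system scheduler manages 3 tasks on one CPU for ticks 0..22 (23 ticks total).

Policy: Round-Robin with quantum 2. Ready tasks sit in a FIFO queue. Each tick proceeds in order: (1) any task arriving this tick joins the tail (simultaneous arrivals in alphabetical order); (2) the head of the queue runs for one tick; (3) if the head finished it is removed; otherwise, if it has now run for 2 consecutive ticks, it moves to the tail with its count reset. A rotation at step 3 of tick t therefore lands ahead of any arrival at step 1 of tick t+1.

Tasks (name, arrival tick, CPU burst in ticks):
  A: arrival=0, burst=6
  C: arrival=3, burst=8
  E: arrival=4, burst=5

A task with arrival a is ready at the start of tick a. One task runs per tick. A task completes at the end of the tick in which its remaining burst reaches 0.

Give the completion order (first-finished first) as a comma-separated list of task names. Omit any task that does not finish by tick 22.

completion order = A, E, C

t=0: queue=[A] q_used=0 → run A
t=1: queue=[A] q_used=1 → run A
t=2: queue=[A] q_used=0 → run A
t=3: queue=[A,C] q_used=1 → run A
t=4: queue=[C,A,E] q_used=0 → run C
t=5: queue=[C,A,E] q_used=1 → run C
t=6: queue=[A,E,C] q_used=0 → run A
t=7: queue=[A,E,C] q_used=1 → run A
t=8: queue=[E,C] q_used=0 → run E
t=9: queue=[E,C] q_used=1 → run E
t=10: queue=[C,E] q_used=0 → run C
t=11: queue=[C,E] q_used=1 → run C
t=12: queue=[E,C] q_used=0 → run E
t=13: queue=[E,C] q_used=1 → run E
t=14: queue=[C,E] q_used=0 → run C
t=15: queue=[C,E] q_used=1 → run C
t=16: queue=[E,C] q_used=0 → run E
t=17: queue=[C] q_used=0 → run C
t=18: queue=[C] q_used=1 → run C
t=19: (idle)
t=20: (idle)
t=21: (idle)
t=22: (idle)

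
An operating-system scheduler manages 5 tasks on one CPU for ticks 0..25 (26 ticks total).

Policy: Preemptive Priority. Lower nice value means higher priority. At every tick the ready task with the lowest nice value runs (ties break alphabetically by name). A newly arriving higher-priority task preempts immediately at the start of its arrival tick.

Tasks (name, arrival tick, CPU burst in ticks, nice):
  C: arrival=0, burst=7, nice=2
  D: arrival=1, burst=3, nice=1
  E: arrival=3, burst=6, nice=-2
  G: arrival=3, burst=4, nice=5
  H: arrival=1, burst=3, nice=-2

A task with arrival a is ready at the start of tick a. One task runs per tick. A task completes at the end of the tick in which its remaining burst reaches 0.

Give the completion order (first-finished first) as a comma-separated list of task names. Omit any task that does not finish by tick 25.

completion order = E, H, D, C, G

t=0: ready={C} → run C
t=1: ready={C,D,H} → run H
t=2: ready={C,D,H} → run H
t=3: ready={C,D,E,G,H} → run E
t=4: ready={C,D,E,G,H} → run E
t=5: ready={C,D,E,G,H} → run E
t=6: ready={C,D,E,G,H} → run E
t=7: ready={C,D,E,G,H} → run E
t=8: ready={C,D,E,G,H} → run E
t=9: ready={C,D,G,H} → run H
t=10: ready={C,D,G} → run D
t=11: ready={C,D,G} → run D
t=12: ready={C,D,G} → run D
t=13: ready={C,G} → run C
t=14: ready={C,G} → run C
t=15: ready={C,G} → run C
t=16: ready={C,G} → run C
t=17: ready={C,G} → run C
t=18: ready={C,G} → run C
t=19: ready={G} → run G
t=20: ready={G} → run G
t=21: ready={G} → run G
t=22: ready={G} → run G
t=23: (idle)
t=24: (idle)
t=25: (idle)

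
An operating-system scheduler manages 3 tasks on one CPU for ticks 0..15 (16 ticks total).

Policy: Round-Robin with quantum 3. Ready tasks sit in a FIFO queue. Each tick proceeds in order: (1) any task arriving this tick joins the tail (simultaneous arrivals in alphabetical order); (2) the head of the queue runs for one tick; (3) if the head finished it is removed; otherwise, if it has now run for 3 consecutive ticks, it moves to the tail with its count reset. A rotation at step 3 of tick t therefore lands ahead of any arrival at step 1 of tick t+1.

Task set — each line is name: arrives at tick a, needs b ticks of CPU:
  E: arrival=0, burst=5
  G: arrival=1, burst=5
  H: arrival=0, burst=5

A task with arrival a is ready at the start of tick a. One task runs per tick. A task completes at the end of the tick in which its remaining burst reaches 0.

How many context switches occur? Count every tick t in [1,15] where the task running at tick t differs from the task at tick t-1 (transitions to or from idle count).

context switches = 6

t=0: queue=[E,H] q_used=0 → run E
t=1: queue=[E,H,G] q_used=1 → run E
t=2: queue=[E,H,G] q_used=2 → run E
t=3: queue=[H,G,E] q_used=0 → run H
t=4: queue=[H,G,E] q_used=1 → run H
t=5: queue=[H,G,E] q_used=2 → run H
t=6: queue=[G,E,H] q_used=0 → run G
t=7: queue=[G,E,H] q_used=1 → run G
t=8: queue=[G,E,H] q_used=2 → run G
t=9: queue=[E,H,G] q_used=0 → run E
t=10: queue=[E,H,G] q_used=1 → run E
t=11: queue=[H,G] q_used=0 → run H
t=12: queue=[H,G] q_used=1 → run H
t=13: queue=[G] q_used=0 → run G
t=14: queue=[G] q_used=1 → run G
t=15: (idle)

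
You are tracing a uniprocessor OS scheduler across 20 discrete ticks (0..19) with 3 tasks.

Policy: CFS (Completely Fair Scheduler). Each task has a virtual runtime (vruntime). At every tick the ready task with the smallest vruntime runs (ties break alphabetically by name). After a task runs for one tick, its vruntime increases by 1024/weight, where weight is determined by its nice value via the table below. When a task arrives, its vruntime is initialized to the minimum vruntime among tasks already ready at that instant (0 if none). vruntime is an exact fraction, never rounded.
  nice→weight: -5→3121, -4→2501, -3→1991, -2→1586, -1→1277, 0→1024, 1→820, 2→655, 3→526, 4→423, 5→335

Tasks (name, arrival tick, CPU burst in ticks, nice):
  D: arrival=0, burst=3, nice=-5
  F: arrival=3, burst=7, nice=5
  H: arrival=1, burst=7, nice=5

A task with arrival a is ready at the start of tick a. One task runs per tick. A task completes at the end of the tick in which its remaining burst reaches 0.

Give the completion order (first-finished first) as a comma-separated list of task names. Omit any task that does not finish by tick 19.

completion order = D, H, F

t=0: vr[D=0] → run D
t=1: vr[D=1024/3121 H=1024/3121] → run D
t=2: vr[D=2048/3121 H=1024/3121] → run H
t=3: vr[D=2048/3121 F=2048/3121 H=3538944/1045535] → run D
t=4: vr[F=2048/3121 H=3538944/1045535] → run F
t=5: vr[F=3881984/1045535 H=3538944/1045535] → run H
t=6: vr[F=3881984/1045535 H=6734848/1045535] → run F
t=7: vr[F=7077888/1045535 H=6734848/1045535] → run H
t=8: vr[F=7077888/1045535 H=9930752/1045535] → run F
t=9: vr[F=10273792/1045535 H=9930752/1045535] → run H
t=10: vr[F=10273792/1045535 H=13126656/1045535] → run F
t=11: vr[F=13469696/1045535 H=13126656/1045535] → run H
t=12: vr[F=13469696/1045535 H=3264512/209107] → run F
t=13: vr[F=3333120/209107 H=3264512/209107] → run H
t=14: vr[F=3333120/209107 H=19518464/1045535] → run F
t=15: vr[F=19861504/1045535 H=19518464/1045535] → run H
t=16: vr[F=19861504/1045535] → run F
t=17: (idle)
t=18: (idle)
t=19: (idle)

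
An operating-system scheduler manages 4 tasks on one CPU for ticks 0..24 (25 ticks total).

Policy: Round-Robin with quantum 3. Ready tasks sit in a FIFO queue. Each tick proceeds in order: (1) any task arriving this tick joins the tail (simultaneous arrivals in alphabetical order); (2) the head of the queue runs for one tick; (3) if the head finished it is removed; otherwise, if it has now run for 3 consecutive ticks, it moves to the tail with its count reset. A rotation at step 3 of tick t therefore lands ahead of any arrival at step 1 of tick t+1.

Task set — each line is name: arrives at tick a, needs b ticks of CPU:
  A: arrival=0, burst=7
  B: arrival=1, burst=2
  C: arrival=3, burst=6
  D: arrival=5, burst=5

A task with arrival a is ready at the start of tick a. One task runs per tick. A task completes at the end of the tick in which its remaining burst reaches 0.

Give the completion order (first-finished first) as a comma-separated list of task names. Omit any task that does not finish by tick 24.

t=0: queue=[A] q_used=0 → run A
t=1: queue=[A,B] q_used=1 → run A
t=2: queue=[A,B] q_used=2 → run A
t=3: queue=[B,A,C] q_used=0 → run B
t=4: queue=[B,A,C] q_used=1 → run B
t=5: queue=[A,C,D] q_used=0 → run A
t=6: queue=[A,C,D] q_used=1 → run A
t=7: queue=[A,C,D] q_used=2 → run A
t=8: queue=[C,D,A] q_used=0 → run C
t=9: queue=[C,D,A] q_used=1 → run C
t=10: queue=[C,D,A] q_used=2 → run C
t=11: queue=[D,A,C] q_used=0 → run D
t=12: queue=[D,A,C] q_used=1 → run D
t=13: queue=[D,A,C] q_used=2 → run D
t=14: queue=[A,C,D] q_used=0 → run A
t=15: queue=[C,D] q_used=0 → run C
t=16: queue=[C,D] q_used=1 → run C
t=17: queue=[C,D] q_used=2 → run C
t=18: queue=[D] q_used=0 → run D
t=19: queue=[D] q_used=1 → run D
t=20: (idle)
t=21: (idle)
t=22: (idle)
t=23: (idle)
t=24: (idle)

completion order = B, A, C, D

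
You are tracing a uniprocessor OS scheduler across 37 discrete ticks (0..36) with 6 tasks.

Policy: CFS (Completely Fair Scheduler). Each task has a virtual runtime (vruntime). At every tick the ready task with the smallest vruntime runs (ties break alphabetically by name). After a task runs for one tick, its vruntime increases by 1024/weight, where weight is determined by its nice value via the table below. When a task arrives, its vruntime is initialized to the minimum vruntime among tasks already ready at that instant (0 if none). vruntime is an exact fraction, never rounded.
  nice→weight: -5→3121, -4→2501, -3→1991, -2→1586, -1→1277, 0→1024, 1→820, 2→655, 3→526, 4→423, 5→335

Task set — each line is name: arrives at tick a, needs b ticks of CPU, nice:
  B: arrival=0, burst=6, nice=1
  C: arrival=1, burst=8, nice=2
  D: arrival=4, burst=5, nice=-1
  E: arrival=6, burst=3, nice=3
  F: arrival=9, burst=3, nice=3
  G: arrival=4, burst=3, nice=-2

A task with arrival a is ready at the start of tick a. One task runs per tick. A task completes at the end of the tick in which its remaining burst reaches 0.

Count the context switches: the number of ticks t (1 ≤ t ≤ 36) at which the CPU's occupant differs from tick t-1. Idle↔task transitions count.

context switches = 24

t=0: vr[B=0] → run B
t=1: vr[B=256/205 C=256/205] → run B
t=2: vr[B=512/205 C=256/205] → run C
t=3: vr[B=512/205 C=15104/5371] → run B
t=4: vr[B=768/205 C=15104/5371 D=15104/5371 G=15104/5371] → run C
t=5: vr[B=768/205 C=117504/26855 D=15104/5371 G=15104/5371] → run D
t=6: vr[B=768/205 C=117504/26855 D=24787712/6858767 E=15104/5371 G=15104/5371] → run E
t=7: vr[B=768/205 C=117504/26855 D=24787712/6858767 E=6722304/1412573 G=15104/5371] → run G
t=8: vr[B=768/205 C=117504/26855 D=24787712/6858767 E=6722304/1412573 G=14727424/4259203] → run G
t=9: vr[B=768/205 C=117504/26855 D=24787712/6858767 E=6722304/1412573 F=24787712/6858767 G=17477376/4259203] → run D
t=10: vr[B=768/205 C=117504/26855 D=30287616/6858767 E=6722304/1412573 F=24787712/6858767 G=17477376/4259203] → run F
t=11: vr[B=768/205 C=117504/26855 D=30287616/6858767 E=6722304/1412573 F=10030856960/1803855721 G=17477376/4259203] → run B
t=12: vr[B=1024/205 C=117504/26855 D=30287616/6858767 E=6722304/1412573 F=10030856960/1803855721 G=17477376/4259203] → run G
t=13: vr[B=1024/205 C=117504/26855 D=30287616/6858767 E=6722304/1412573 F=10030856960/1803855721] → run C
t=14: vr[B=1024/205 C=159488/26855 D=30287616/6858767 E=6722304/1412573 F=10030856960/1803855721] → run D
t=15: vr[B=1024/205 C=159488/26855 D=35787520/6858767 E=6722304/1412573 F=10030856960/1803855721] → run E
t=16: vr[B=1024/205 C=159488/26855 D=35787520/6858767 E=9472256/1412573 F=10030856960/1803855721] → run B
t=17: vr[B=256/41 C=159488/26855 D=35787520/6858767 E=9472256/1412573 F=10030856960/1803855721] → run D
t=18: vr[B=256/41 C=159488/26855 D=41287424/6858767 E=9472256/1412573 F=10030856960/1803855721] → run F
t=19: vr[B=256/41 C=159488/26855 D=41287424/6858767 E=9472256/1412573 F=13542545664/1803855721] → run C
t=20: vr[B=256/41 C=201472/26855 D=41287424/6858767 E=9472256/1412573 F=13542545664/1803855721] → run D
t=21: vr[B=256/41 C=201472/26855 E=9472256/1412573 F=13542545664/1803855721] → run B
t=22: vr[C=201472/26855 E=9472256/1412573 F=13542545664/1803855721] → run E
t=23: vr[C=201472/26855 F=13542545664/1803855721] → run C
t=24: vr[C=243456/26855 F=13542545664/1803855721] → run F
t=25: vr[C=243456/26855] → run C
t=26: vr[C=57088/5371] → run C
t=27: vr[C=327424/26855] → run C
t=28: (idle)
t=29: (idle)
t=30: (idle)
t=31: (idle)
t=32: (idle)
t=33: (idle)
t=34: (idle)
t=35: (idle)
t=36: (idle)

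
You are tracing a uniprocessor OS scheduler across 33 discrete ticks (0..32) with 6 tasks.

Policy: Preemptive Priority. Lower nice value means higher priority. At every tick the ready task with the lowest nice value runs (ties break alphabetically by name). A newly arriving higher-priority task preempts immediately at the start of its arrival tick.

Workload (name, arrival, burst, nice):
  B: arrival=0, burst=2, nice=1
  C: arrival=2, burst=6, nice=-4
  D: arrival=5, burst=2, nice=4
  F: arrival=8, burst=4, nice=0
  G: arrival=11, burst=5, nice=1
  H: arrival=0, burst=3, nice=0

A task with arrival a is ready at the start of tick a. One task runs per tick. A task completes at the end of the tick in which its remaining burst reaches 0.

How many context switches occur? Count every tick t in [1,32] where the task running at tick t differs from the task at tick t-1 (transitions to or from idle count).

context switches = 7

t=0: ready={B,H} → run H
t=1: ready={B,H} → run H
t=2: ready={B,C,H} → run C
t=3: ready={B,C,H} → run C
t=4: ready={B,C,H} → run C
t=5: ready={B,C,D,H} → run C
t=6: ready={B,C,D,H} → run C
t=7: ready={B,C,D,H} → run C
t=8: ready={B,D,F,H} → run F
t=9: ready={B,D,F,H} → run F
t=10: ready={B,D,F,H} → run F
t=11: ready={B,D,F,G,H} → run F
t=12: ready={B,D,G,H} → run H
t=13: ready={B,D,G} → run B
t=14: ready={B,D,G} → run B
t=15: ready={D,G} → run G
t=16: ready={D,G} → run G
t=17: ready={D,G} → run G
t=18: ready={D,G} → run G
t=19: ready={D,G} → run G
t=20: ready={D} → run D
t=21: ready={D} → run D
t=22: (idle)
t=23: (idle)
t=24: (idle)
t=25: (idle)
t=26: (idle)
t=27: (idle)
t=28: (idle)
t=29: (idle)
t=30: (idle)
t=31: (idle)
t=32: (idle)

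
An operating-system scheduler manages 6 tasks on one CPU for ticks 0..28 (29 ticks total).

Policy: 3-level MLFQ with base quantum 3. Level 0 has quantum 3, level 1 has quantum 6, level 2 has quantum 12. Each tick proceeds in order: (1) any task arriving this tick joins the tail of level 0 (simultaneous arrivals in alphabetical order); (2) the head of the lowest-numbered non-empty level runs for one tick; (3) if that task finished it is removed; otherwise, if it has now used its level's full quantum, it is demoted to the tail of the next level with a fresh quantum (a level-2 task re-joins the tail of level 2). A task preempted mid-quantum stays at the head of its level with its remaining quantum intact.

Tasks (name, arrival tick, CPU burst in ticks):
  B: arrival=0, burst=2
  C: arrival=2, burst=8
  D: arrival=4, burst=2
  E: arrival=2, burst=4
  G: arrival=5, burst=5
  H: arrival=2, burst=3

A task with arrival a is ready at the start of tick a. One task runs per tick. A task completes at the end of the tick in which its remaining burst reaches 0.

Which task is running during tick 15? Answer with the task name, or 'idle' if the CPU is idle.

running at tick 15 = G

t=0: L0/L1/L2 = B/-/- → run B
t=1: L0/L1/L2 = B/-/- → run B
t=2: L0/L1/L2 = CEH/-/- → run C
t=3: L0/L1/L2 = CEH/-/- → run C
t=4: L0/L1/L2 = CEHD/-/- → run C
t=5: L0/L1/L2 = EHDG/C/- → run E
t=6: L0/L1/L2 = EHDG/C/- → run E
t=7: L0/L1/L2 = EHDG/C/- → run E
t=8: L0/L1/L2 = HDG/CE/- → run H
t=9: L0/L1/L2 = HDG/CE/- → run H
t=10: L0/L1/L2 = HDG/CE/- → run H
t=11: L0/L1/L2 = DG/CE/- → run D
t=12: L0/L1/L2 = DG/CE/- → run D
t=13: L0/L1/L2 = G/CE/- → run G
t=14: L0/L1/L2 = G/CE/- → run G
t=15: L0/L1/L2 = G/CE/- → run G
t=16: L0/L1/L2 = -/CEG/- → run C
t=17: L0/L1/L2 = -/CEG/- → run C
t=18: L0/L1/L2 = -/CEG/- → run C
t=19: L0/L1/L2 = -/CEG/- → run C
t=20: L0/L1/L2 = -/CEG/- → run C
t=21: L0/L1/L2 = -/EG/- → run E
t=22: L0/L1/L2 = -/G/- → run G
t=23: L0/L1/L2 = -/G/- → run G
t=24: (idle)
t=25: (idle)
t=26: (idle)
t=27: (idle)
t=28: (idle)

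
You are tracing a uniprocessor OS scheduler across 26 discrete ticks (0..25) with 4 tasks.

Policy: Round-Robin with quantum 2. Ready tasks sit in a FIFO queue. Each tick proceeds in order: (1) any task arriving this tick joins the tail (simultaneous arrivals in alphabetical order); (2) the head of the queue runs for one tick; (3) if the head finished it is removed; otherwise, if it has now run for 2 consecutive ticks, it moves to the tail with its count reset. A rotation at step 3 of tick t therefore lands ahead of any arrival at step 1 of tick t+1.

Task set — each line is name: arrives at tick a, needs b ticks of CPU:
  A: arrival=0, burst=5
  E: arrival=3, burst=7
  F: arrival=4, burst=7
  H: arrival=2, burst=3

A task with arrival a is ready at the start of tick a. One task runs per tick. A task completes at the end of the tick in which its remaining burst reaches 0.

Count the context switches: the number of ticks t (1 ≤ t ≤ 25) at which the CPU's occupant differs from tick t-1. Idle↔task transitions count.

t=0: queue=[A] q_used=0 → run A
t=1: queue=[A] q_used=1 → run A
t=2: queue=[A,H] q_used=0 → run A
t=3: queue=[A,H,E] q_used=1 → run A
t=4: queue=[H,E,A,F] q_used=0 → run H
t=5: queue=[H,E,A,F] q_used=1 → run H
t=6: queue=[E,A,F,H] q_used=0 → run E
t=7: queue=[E,A,F,H] q_used=1 → run E
t=8: queue=[A,F,H,E] q_used=0 → run A
t=9: queue=[F,H,E] q_used=0 → run F
t=10: queue=[F,H,E] q_used=1 → run F
t=11: queue=[H,E,F] q_used=0 → run H
t=12: queue=[E,F] q_used=0 → run E
t=13: queue=[E,F] q_used=1 → run E
t=14: queue=[F,E] q_used=0 → run F
t=15: queue=[F,E] q_used=1 → run F
t=16: queue=[E,F] q_used=0 → run E
t=17: queue=[E,F] q_used=1 → run E
t=18: queue=[F,E] q_used=0 → run F
t=19: queue=[F,E] q_used=1 → run F
t=20: queue=[E,F] q_used=0 → run E
t=21: queue=[F] q_used=0 → run F
t=22: (idle)
t=23: (idle)
t=24: (idle)
t=25: (idle)

context switches = 12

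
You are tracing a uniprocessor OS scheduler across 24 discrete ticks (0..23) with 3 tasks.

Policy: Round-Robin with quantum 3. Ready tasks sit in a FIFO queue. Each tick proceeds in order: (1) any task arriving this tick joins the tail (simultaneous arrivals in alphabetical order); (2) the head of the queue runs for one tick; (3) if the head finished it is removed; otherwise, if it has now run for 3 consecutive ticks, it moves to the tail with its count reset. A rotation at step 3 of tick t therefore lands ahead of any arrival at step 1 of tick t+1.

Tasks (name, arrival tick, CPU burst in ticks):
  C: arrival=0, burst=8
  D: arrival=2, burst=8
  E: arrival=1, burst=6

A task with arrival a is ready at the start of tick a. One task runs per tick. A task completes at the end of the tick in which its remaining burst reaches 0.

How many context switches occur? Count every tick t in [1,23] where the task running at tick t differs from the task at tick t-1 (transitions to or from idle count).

t=0: queue=[C] q_used=0 → run C
t=1: queue=[C,E] q_used=1 → run C
t=2: queue=[C,E,D] q_used=2 → run C
t=3: queue=[E,D,C] q_used=0 → run E
t=4: queue=[E,D,C] q_used=1 → run E
t=5: queue=[E,D,C] q_used=2 → run E
t=6: queue=[D,C,E] q_used=0 → run D
t=7: queue=[D,C,E] q_used=1 → run D
t=8: queue=[D,C,E] q_used=2 → run D
t=9: queue=[C,E,D] q_used=0 → run C
t=10: queue=[C,E,D] q_used=1 → run C
t=11: queue=[C,E,D] q_used=2 → run C
t=12: queue=[E,D,C] q_used=0 → run E
t=13: queue=[E,D,C] q_used=1 → run E
t=14: queue=[E,D,C] q_used=2 → run E
t=15: queue=[D,C] q_used=0 → run D
t=16: queue=[D,C] q_used=1 → run D
t=17: queue=[D,C] q_used=2 → run D
t=18: queue=[C,D] q_used=0 → run C
t=19: queue=[C,D] q_used=1 → run C
t=20: queue=[D] q_used=0 → run D
t=21: queue=[D] q_used=1 → run D
t=22: (idle)
t=23: (idle)

context switches = 8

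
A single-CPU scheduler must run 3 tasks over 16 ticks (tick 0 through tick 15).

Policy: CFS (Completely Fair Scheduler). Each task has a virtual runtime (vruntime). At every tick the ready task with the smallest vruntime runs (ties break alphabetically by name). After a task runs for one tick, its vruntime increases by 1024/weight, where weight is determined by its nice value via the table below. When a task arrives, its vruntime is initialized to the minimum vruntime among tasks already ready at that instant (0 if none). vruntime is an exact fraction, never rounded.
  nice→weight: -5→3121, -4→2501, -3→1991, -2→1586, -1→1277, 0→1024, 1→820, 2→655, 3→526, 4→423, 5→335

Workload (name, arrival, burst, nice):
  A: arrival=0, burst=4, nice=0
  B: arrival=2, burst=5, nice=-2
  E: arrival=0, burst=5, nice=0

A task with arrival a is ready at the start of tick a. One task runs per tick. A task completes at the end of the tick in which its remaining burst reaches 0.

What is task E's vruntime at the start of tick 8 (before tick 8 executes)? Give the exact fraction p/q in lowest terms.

vruntime(E, start of tick 8) = 3/1

t=0: vr[A=0 E=0] → run A
t=1: vr[A=1 E=0] → run E
t=2: vr[A=1 B=1 E=1] → run A
t=3: vr[A=2 B=1 E=1] → run B
t=4: vr[A=2 B=1305/793 E=1] → run E
t=5: vr[A=2 B=1305/793 E=2] → run B
t=6: vr[A=2 B=1817/793 E=2] → run A
t=7: vr[A=3 B=1817/793 E=2] → run E
t=8: vr[A=3 B=1817/793 E=3] → run B
t=9: vr[A=3 B=2329/793 E=3] → run B
t=10: vr[A=3 B=2841/793 E=3] → run A
t=11: vr[B=2841/793 E=3] → run E
t=12: vr[B=2841/793 E=4] → run B
t=13: vr[E=4] → run E
t=14: (idle)
t=15: (idle)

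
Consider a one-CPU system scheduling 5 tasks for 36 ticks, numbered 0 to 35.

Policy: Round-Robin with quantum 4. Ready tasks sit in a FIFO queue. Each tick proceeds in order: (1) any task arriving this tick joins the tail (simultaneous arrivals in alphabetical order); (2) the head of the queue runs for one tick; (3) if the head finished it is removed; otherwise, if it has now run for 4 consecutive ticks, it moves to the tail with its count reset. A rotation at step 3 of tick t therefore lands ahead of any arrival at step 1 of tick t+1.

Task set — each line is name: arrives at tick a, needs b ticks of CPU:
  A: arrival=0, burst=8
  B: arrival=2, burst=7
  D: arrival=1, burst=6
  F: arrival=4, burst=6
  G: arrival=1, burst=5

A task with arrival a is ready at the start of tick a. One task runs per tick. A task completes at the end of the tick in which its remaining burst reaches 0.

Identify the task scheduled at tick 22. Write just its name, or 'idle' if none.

running at tick 22 = F

t=0: queue=[A] q_used=0 → run A
t=1: queue=[A,D,G] q_used=1 → run A
t=2: queue=[A,D,G,B] q_used=2 → run A
t=3: queue=[A,D,G,B] q_used=3 → run A
t=4: queue=[D,G,B,A,F] q_used=0 → run D
t=5: queue=[D,G,B,A,F] q_used=1 → run D
t=6: queue=[D,G,B,A,F] q_used=2 → run D
t=7: queue=[D,G,B,A,F] q_used=3 → run D
t=8: queue=[G,B,A,F,D] q_used=0 → run G
t=9: queue=[G,B,A,F,D] q_used=1 → run G
t=10: queue=[G,B,A,F,D] q_used=2 → run G
t=11: queue=[G,B,A,F,D] q_used=3 → run G
t=12: queue=[B,A,F,D,G] q_used=0 → run B
t=13: queue=[B,A,F,D,G] q_used=1 → run B
t=14: queue=[B,A,F,D,G] q_used=2 → run B
t=15: queue=[B,A,F,D,G] q_used=3 → run B
t=16: queue=[A,F,D,G,B] q_used=0 → run A
t=17: queue=[A,F,D,G,B] q_used=1 → run A
t=18: queue=[A,F,D,G,B] q_used=2 → run A
t=19: queue=[A,F,D,G,B] q_used=3 → run A
t=20: queue=[F,D,G,B] q_used=0 → run F
t=21: queue=[F,D,G,B] q_used=1 → run F
t=22: queue=[F,D,G,B] q_used=2 → run F
t=23: queue=[F,D,G,B] q_used=3 → run F
t=24: queue=[D,G,B,F] q_used=0 → run D
t=25: queue=[D,G,B,F] q_used=1 → run D
t=26: queue=[G,B,F] q_used=0 → run G
t=27: queue=[B,F] q_used=0 → run B
t=28: queue=[B,F] q_used=1 → run B
t=29: queue=[B,F] q_used=2 → run B
t=30: queue=[F] q_used=0 → run F
t=31: queue=[F] q_used=1 → run F
t=32: (idle)
t=33: (idle)
t=34: (idle)
t=35: (idle)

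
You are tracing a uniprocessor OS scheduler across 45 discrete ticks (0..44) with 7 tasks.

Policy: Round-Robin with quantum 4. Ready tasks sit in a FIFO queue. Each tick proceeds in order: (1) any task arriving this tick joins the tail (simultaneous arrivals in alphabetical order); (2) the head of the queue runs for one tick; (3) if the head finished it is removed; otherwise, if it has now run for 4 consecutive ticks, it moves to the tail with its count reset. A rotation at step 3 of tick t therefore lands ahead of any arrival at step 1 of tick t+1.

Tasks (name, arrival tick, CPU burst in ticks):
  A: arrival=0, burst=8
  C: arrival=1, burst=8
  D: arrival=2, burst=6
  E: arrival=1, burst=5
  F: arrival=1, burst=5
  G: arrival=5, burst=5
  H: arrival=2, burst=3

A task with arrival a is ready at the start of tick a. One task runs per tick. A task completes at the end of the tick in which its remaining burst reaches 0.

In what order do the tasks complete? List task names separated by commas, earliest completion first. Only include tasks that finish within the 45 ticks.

completion order = H, A, C, E, F, D, G

t=0: queue=[A] q_used=0 → run A
t=1: queue=[A,C,E,F] q_used=1 → run A
t=2: queue=[A,C,E,F,D,H] q_used=2 → run A
t=3: queue=[A,C,E,F,D,H] q_used=3 → run A
t=4: queue=[C,E,F,D,H,A] q_used=0 → run C
t=5: queue=[C,E,F,D,H,A,G] q_used=1 → run C
t=6: queue=[C,E,F,D,H,A,G] q_used=2 → run C
t=7: queue=[C,E,F,D,H,A,G] q_used=3 → run C
t=8: queue=[E,F,D,H,A,G,C] q_used=0 → run E
t=9: queue=[E,F,D,H,A,G,C] q_used=1 → run E
t=10: queue=[E,F,D,H,A,G,C] q_used=2 → run E
t=11: queue=[E,F,D,H,A,G,C] q_used=3 → run E
t=12: queue=[F,D,H,A,G,C,E] q_used=0 → run F
t=13: queue=[F,D,H,A,G,C,E] q_used=1 → run F
t=14: queue=[F,D,H,A,G,C,E] q_used=2 → run F
t=15: queue=[F,D,H,A,G,C,E] q_used=3 → run F
t=16: queue=[D,H,A,G,C,E,F] q_used=0 → run D
t=17: queue=[D,H,A,G,C,E,F] q_used=1 → run D
t=18: queue=[D,H,A,G,C,E,F] q_used=2 → run D
t=19: queue=[D,H,A,G,C,E,F] q_used=3 → run D
t=20: queue=[H,A,G,C,E,F,D] q_used=0 → run H
t=21: queue=[H,A,G,C,E,F,D] q_used=1 → run H
t=22: queue=[H,A,G,C,E,F,D] q_used=2 → run H
t=23: queue=[A,G,C,E,F,D] q_used=0 → run A
t=24: queue=[A,G,C,E,F,D] q_used=1 → run A
t=25: queue=[A,G,C,E,F,D] q_used=2 → run A
t=26: queue=[A,G,C,E,F,D] q_used=3 → run A
t=27: queue=[G,C,E,F,D] q_used=0 → run G
t=28: queue=[G,C,E,F,D] q_used=1 → run G
t=29: queue=[G,C,E,F,D] q_used=2 → run G
t=30: queue=[G,C,E,F,D] q_used=3 → run G
t=31: queue=[C,E,F,D,G] q_used=0 → run C
t=32: queue=[C,E,F,D,G] q_used=1 → run C
t=33: queue=[C,E,F,D,G] q_used=2 → run C
t=34: queue=[C,E,F,D,G] q_used=3 → run C
t=35: queue=[E,F,D,G] q_used=0 → run E
t=36: queue=[F,D,G] q_used=0 → run F
t=37: queue=[D,G] q_used=0 → run D
t=38: queue=[D,G] q_used=1 → run D
t=39: queue=[G] q_used=0 → run G
t=40: (idle)
t=41: (idle)
t=42: (idle)
t=43: (idle)
t=44: (idle)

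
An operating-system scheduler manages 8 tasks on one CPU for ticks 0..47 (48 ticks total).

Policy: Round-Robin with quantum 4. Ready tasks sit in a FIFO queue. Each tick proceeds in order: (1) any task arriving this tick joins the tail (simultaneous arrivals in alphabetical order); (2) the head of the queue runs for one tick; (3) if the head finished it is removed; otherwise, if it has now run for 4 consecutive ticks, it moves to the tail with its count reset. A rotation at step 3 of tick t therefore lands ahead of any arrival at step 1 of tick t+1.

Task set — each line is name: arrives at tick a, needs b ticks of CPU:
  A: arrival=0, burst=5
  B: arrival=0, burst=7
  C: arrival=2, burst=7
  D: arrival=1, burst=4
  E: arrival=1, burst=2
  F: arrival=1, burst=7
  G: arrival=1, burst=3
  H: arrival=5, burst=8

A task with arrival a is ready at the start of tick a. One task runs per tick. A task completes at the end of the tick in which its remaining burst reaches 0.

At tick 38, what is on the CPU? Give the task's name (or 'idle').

running at tick 38 = C

t=0: queue=[A,B] q_used=0 → run A
t=1: queue=[A,B,D,E,F,G] q_used=1 → run A
t=2: queue=[A,B,D,E,F,G,C] q_used=2 → run A
t=3: queue=[A,B,D,E,F,G,C] q_used=3 → run A
t=4: queue=[B,D,E,F,G,C,A] q_used=0 → run B
t=5: queue=[B,D,E,F,G,C,A,H] q_used=1 → run B
t=6: queue=[B,D,E,F,G,C,A,H] q_used=2 → run B
t=7: queue=[B,D,E,F,G,C,A,H] q_used=3 → run B
t=8: queue=[D,E,F,G,C,A,H,B] q_used=0 → run D
t=9: queue=[D,E,F,G,C,A,H,B] q_used=1 → run D
t=10: queue=[D,E,F,G,C,A,H,B] q_used=2 → run D
t=11: queue=[D,E,F,G,C,A,H,B] q_used=3 → run D
t=12: queue=[E,F,G,C,A,H,B] q_used=0 → run E
t=13: queue=[E,F,G,C,A,H,B] q_used=1 → run E
t=14: queue=[F,G,C,A,H,B] q_used=0 → run F
t=15: queue=[F,G,C,A,H,B] q_used=1 → run F
t=16: queue=[F,G,C,A,H,B] q_used=2 → run F
t=17: queue=[F,G,C,A,H,B] q_used=3 → run F
t=18: queue=[G,C,A,H,B,F] q_used=0 → run G
t=19: queue=[G,C,A,H,B,F] q_used=1 → run G
t=20: queue=[G,C,A,H,B,F] q_used=2 → run G
t=21: queue=[C,A,H,B,F] q_used=0 → run C
t=22: queue=[C,A,H,B,F] q_used=1 → run C
t=23: queue=[C,A,H,B,F] q_used=2 → run C
t=24: queue=[C,A,H,B,F] q_used=3 → run C
t=25: queue=[A,H,B,F,C] q_used=0 → run A
t=26: queue=[H,B,F,C] q_used=0 → run H
t=27: queue=[H,B,F,C] q_used=1 → run H
t=28: queue=[H,B,F,C] q_used=2 → run H
t=29: queue=[H,B,F,C] q_used=3 → run H
t=30: queue=[B,F,C,H] q_used=0 → run B
t=31: queue=[B,F,C,H] q_used=1 → run B
t=32: queue=[B,F,C,H] q_used=2 → run B
t=33: queue=[F,C,H] q_used=0 → run F
t=34: queue=[F,C,H] q_used=1 → run F
t=35: queue=[F,C,H] q_used=2 → run F
t=36: queue=[C,H] q_used=0 → run C
t=37: queue=[C,H] q_used=1 → run C
t=38: queue=[C,H] q_used=2 → run C
t=39: queue=[H] q_used=0 → run H
t=40: queue=[H] q_used=1 → run H
t=41: queue=[H] q_used=2 → run H
t=42: queue=[H] q_used=3 → run H
t=43: (idle)
t=44: (idle)
t=45: (idle)
t=46: (idle)
t=47: (idle)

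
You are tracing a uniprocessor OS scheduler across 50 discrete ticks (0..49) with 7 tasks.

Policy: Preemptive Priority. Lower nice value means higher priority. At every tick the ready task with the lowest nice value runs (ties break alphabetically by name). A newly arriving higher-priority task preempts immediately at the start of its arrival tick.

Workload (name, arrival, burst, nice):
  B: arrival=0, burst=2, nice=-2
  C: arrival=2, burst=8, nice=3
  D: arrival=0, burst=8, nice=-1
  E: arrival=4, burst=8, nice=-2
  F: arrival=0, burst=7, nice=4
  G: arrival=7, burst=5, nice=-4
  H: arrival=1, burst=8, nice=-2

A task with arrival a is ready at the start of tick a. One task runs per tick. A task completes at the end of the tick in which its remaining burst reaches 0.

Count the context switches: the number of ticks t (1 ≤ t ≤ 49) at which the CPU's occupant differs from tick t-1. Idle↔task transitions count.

t=0: ready={B,D,F} → run B
t=1: ready={B,D,F,H} → run B
t=2: ready={C,D,F,H} → run H
t=3: ready={C,D,F,H} → run H
t=4: ready={C,D,E,F,H} → run E
t=5: ready={C,D,E,F,H} → run E
t=6: ready={C,D,E,F,H} → run E
t=7: ready={C,D,E,F,G,H} → run G
t=8: ready={C,D,E,F,G,H} → run G
t=9: ready={C,D,E,F,G,H} → run G
t=10: ready={C,D,E,F,G,H} → run G
t=11: ready={C,D,E,F,G,H} → run G
t=12: ready={C,D,E,F,H} → run E
t=13: ready={C,D,E,F,H} → run E
t=14: ready={C,D,E,F,H} → run E
t=15: ready={C,D,E,F,H} → run E
t=16: ready={C,D,E,F,H} → run E
t=17: ready={C,D,F,H} → run H
t=18: ready={C,D,F,H} → run H
t=19: ready={C,D,F,H} → run H
t=20: ready={C,D,F,H} → run H
t=21: ready={C,D,F,H} → run H
t=22: ready={C,D,F,H} → run H
t=23: ready={C,D,F} → run D
t=24: ready={C,D,F} → run D
t=25: ready={C,D,F} → run D
t=26: ready={C,D,F} → run D
t=27: ready={C,D,F} → run D
t=28: ready={C,D,F} → run D
t=29: ready={C,D,F} → run D
t=30: ready={C,D,F} → run D
t=31: ready={C,F} → run C
t=32: ready={C,F} → run C
t=33: ready={C,F} → run C
t=34: ready={C,F} → run C
t=35: ready={C,F} → run C
t=36: ready={C,F} → run C
t=37: ready={C,F} → run C
t=38: ready={C,F} → run C
t=39: ready={F} → run F
t=40: ready={F} → run F
t=41: ready={F} → run F
t=42: ready={F} → run F
t=43: ready={F} → run F
t=44: ready={F} → run F
t=45: ready={F} → run F
t=46: (idle)
t=47: (idle)
t=48: (idle)
t=49: (idle)

context switches = 9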